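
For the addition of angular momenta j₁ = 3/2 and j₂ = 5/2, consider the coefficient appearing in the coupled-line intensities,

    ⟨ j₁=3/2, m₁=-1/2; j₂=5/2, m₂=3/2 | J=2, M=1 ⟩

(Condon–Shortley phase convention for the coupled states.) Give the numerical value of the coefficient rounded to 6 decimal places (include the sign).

+√(1/42) ≈ +0.154303

j₁+j₂−J=2  J+j₁−j₂=1  J−j₁+j₂=3  j₁+j₂+J+1=7
(j₁±m₁, j₂±m₂, J±M) = (1,2,4,1,3,1)
P² = 24/7
sum k=1..2:
  [1] −1/6 = -1/6
  [2] +1/4 = 1/4
S = 1/12
C² = P²·S² = 1/42 ; C = +0.154303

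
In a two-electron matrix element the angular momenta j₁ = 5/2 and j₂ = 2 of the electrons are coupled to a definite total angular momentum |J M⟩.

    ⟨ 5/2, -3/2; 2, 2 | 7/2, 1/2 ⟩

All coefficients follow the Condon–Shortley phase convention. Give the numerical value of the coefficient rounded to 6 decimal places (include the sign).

−√(64/315) = -0.450749

triangle: 1!×4!×3!/9! = 144/362880
(j±m)!: 1!×4!×4!×0!×4!×3! = 82944
prefactor² = (2J+1)×Δ×N² = 9216/35
  k=1: −1/(1!×0!×3!×3!×1!×0!) = -1/36
Σ = -1/36  ⇒  CG² = 9216/35×(-1/36)² = 64/315
CG = −√(64/315) = -0.450749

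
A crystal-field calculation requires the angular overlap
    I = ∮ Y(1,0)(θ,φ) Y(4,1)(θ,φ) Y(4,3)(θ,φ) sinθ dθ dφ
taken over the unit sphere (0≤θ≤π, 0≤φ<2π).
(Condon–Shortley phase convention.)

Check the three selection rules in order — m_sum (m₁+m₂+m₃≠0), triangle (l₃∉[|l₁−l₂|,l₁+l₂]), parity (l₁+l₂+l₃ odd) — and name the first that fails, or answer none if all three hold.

Σmᵢ = 4  ✗
l₃∈[|l₁−l₂|,l₁+l₂]=[3,5], have l₃=4
Σlᵢ = 9 ⇒ odd

m_sum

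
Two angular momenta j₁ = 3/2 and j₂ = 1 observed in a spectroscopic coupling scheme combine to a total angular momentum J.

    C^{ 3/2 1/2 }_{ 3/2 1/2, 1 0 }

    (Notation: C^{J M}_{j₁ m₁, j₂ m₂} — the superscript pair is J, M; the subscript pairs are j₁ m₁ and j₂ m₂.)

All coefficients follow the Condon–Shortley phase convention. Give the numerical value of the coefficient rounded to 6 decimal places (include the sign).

triangle: 1!·2!·1!/5! = 2/120
(j±m)!: 2!·1!·1!·1!·2!·1! = 4
prefactor² = (2J+1)·Δ·N² = 4/15
  k=0: +1/(0!·1!·1!·1!·1!·0!) = 1
  k=1: −1/(1!·0!·0!·0!·2!·1!) = -1/2
Σ = 1/2  ⇒  CG² = 4/15·(1/2)² = 1/15
CG = +√(1/15) = +0.258199

+0.258199  (= +√(1/15))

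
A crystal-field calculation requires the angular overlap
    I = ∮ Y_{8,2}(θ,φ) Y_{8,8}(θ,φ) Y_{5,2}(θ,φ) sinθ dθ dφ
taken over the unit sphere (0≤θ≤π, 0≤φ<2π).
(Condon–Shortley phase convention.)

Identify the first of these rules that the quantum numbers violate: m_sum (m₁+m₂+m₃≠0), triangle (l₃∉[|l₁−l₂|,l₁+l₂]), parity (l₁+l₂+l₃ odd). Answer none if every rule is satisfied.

m₁+m₂+m₃ = 2 + 8 + 2 = 12  ✗
triangle: |8−8|=0 ≤ l₃=5 ≤ 8+8=16
parity: l₁+l₂+l₃ = 21 is odd

m_sum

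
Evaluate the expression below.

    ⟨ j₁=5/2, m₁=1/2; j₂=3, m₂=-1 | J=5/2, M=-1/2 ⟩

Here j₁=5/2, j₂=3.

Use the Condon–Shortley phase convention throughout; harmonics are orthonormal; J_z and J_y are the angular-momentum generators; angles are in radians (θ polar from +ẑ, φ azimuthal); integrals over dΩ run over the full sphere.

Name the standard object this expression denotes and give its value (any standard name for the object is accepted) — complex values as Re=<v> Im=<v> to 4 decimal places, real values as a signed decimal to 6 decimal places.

Clebsch–Gordan coefficient, −√(8/35) ≈ -0.478091

This is a Clebsch–Gordan (vector-coupling) coefficient.
triangle: 3!*2!*3!/9! = 72/362880
(j±m)!: 3!*2!*2!*4!*2!*3! = 6912
prefactor² = (2J+1)*Δ*N² = 288/35
  k=0: +1/(0!*3!*2!*2!*0!*1!) = 1/24
  k=1: −1/(1!*2!*1!*1!*1!*2!) = -1/4
  k=2: +1/(2!*1!*0!*0!*2!*3!) = 1/24
Σ = -1/6  ⇒  CG² = 288/35*(-1/6)² = 8/35
CG = −√(8/35) = -0.478091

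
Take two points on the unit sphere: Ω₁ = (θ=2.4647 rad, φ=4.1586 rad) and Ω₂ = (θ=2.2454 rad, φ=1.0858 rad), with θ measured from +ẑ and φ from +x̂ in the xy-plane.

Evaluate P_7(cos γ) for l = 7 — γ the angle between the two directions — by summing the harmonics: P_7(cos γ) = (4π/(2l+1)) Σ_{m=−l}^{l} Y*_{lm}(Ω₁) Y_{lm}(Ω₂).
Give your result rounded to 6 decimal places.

0.002476

Summing Y*_{l m}(θ₁,φ₁)·Y_{l m}(θ₂,φ₂) over m ∈ [−7, 7]; prefactor 4π/(2·7+1) = 0.837758:
  term(m=-7) = (-0.001485, 0.000776)   from Y*(Ω₁)=(-0.012684, -0.014034), Y(Ω₂)=(0.022208, -0.085761)
  term(m=-6) = (0.021390, -0.009367)   from Y*(Ω₁)=(-0.086643, 0.015869), Y(Ω₂)=(-0.258025, 0.060854)
  term(m=-5) = (-0.099727, 0.035722)   from Y*(Ω₁)=(-0.088873, 0.227347), Y(Ω₂)=(0.285044, 0.327227)
  term(m=-4) = (0.146640, -0.041401)   from Y*(Ω₁)=(0.259165, 0.344936), Y(Ω₂)=(0.127443, -0.329369)
  term(m=-3) = (0.021674, -0.004538)   from Y*(Ω₁)=(0.425025, -0.038600), Y(Ω₂)=(0.051540, -0.005996)
  term(m=-2) = (-0.016677, 0.002309)   from Y*(Ω₁)=(0.020526, -0.041096), Y(Ω₂)=(-0.207191, -0.302328)
  term(m=-1) = (-0.041511, 0.002860)   from Y*(Ω₁)=(0.199608, 0.322818), Y(Ω₂)=(-0.051110, 0.096986)
  term(m=+0) = (-0.057654, 0.000000)   from Y*(Ω₁)=(0.171348, -0.000000), Y(Ω₂)=(-0.336474, 0.000000)
  term(m=+1) = (-0.041511, -0.002860)   from Y*(Ω₁)=(-0.199608, 0.322818), Y(Ω₂)=(0.051110, 0.096986)
  term(m=+2) = (-0.016677, -0.002309)   from Y*(Ω₁)=(0.020526, 0.041096), Y(Ω₂)=(-0.207191, 0.302328)
  term(m=+3) = (0.021674, 0.004538)   from Y*(Ω₁)=(-0.425025, -0.038600), Y(Ω₂)=(-0.051540, -0.005996)
  term(m=+4) = (0.146640, 0.041401)   from Y*(Ω₁)=(0.259165, -0.344936), Y(Ω₂)=(0.127443, 0.329369)
  term(m=+5) = (-0.099727, -0.035722)   from Y*(Ω₁)=(0.088873, 0.227347), Y(Ω₂)=(-0.285044, 0.327227)
  term(m=+6) = (0.021390, 0.009367)   from Y*(Ω₁)=(-0.086643, -0.015869), Y(Ω₂)=(-0.258025, -0.060854)
  term(m=+7) = (-0.001485, -0.000776)   from Y*(Ω₁)=(0.012684, -0.014034), Y(Ω₂)=(-0.022208, -0.085761)
Accumulated sum (0.002956, -0.000000); after 4π/(2l+1) scaling, (0.002476, -0.000000) ⇒ P_7 = 0.002476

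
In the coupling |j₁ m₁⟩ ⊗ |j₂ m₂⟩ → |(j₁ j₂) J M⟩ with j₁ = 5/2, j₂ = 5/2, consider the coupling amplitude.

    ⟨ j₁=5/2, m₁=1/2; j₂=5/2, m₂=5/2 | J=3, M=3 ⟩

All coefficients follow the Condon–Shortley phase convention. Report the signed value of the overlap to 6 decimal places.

j₁+j₂−J=2  J+j₁−j₂=3  J−j₁+j₂=3  j₁+j₂+J+1=9
(j₁±m₁, j₂±m₂, J±M) = (3,2,5,0,6,0)
P² = 1440
sum k=2..2:
  [2] +1/72 = 1/72
S = 1/72
C² = P²·S² = 5/18 ; C = +0.527046

+√(5/18) ≈ +0.527046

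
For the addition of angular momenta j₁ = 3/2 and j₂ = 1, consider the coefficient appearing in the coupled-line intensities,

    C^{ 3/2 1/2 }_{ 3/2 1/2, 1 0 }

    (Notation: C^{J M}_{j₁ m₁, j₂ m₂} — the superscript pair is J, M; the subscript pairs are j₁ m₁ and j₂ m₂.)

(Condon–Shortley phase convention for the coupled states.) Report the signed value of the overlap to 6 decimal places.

+0.258199

√[4·1!2!1!/5! · 2!1!1!1!2!1!] = √(4/15)
  +(−1)^0/∏(0,1,1,1,1,0)! = 1  (running 1)
  +(−1)^1/∏(1,0,0,0,2,1)! = -1/2  (running 1/2)
⟨..|..⟩ = √(4/15)·(1/2) = +0.258199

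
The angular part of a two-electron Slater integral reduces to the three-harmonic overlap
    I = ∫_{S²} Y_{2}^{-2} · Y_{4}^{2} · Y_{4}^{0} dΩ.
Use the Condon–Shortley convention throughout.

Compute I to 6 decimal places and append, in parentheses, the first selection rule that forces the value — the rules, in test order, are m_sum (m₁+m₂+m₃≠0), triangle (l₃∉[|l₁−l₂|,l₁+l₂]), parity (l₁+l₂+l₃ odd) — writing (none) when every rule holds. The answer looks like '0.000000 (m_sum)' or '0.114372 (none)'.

-0.190365 (none)

Rules hold: Σm=0, L=10 even, 2≤4≤6.
N = 5·9·9 = 405
Δ = 2!·2!·6!/11! = 1/13860
Racah Σ t=0..2: t=0:+1/192 t=1:−1/36 t=2:+1/192 = -5/288
⇒ 3j(2 4 4; 0 0 0)² = 20/693, sgn -1
Racah Σ t=2..2: t=2:+1/192 = 1/192
⇒ 3j(2 4 4; -2 2 0)² = 3/77, sgn +1
4πI² = N·(3j₀)²·(3jₘ)² = 2700/5929
I = -1·√(0.455389/4π) = -0.19036462
No selection rule forces the value: the integral is nonzero (none).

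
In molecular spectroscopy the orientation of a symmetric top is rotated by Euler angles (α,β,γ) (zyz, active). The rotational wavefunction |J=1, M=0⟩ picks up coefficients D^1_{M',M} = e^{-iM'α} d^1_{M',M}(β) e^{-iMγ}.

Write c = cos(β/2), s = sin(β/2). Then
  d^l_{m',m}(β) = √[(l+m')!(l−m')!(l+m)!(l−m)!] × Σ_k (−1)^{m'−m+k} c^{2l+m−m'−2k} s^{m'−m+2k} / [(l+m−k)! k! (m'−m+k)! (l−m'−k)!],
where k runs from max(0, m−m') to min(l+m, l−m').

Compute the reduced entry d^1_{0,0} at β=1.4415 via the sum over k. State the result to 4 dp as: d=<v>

d^1_{0,0}(β=1.4415) via the finite sum:
c=cos(1.441500/2)=0.751311, s=sin(1.441500/2)=0.659948; N=√[1·1·1·1]=1.000000
The bounds max(0,m−m')=0 and min(l+m,l−m')=1 give 2 terms
  k=0: (−1)^0·1.0000/(1)·0.7513^2·0.6599^0 = +0.564468
  k=1: (−1)^1·1.0000/(1)·0.7513^0·0.6599^2 = -0.435532
d^1_{0,0}(1.4415) = +0.564468 -0.435532 = +0.128936

d=0.1289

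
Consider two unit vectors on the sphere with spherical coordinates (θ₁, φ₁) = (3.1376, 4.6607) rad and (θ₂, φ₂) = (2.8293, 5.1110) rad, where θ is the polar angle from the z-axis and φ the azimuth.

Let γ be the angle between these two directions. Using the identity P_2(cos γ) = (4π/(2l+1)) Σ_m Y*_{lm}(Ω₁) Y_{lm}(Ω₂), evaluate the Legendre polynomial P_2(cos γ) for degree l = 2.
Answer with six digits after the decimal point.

0.861537

Addition theorem: P_2(cos γ) = (4π/5) Σ_m Y*_{lm}(Ω₁) Y_{lm}(Ω₂), m = −2…2:
  m=-2: (-0.00001 + 0.00000j) × (-0.02548 + 0.02609j) = 0.00000 - 0.00000j  (running Σ = 0.00000 - 0.00000j)
  m=-1: (0.00016 + 0.00308j) × (-0.08767 - 0.20817j) = 0.00063 - 0.00030j  (running Σ = 0.00063 - 0.00030j)
  m=0: (0.63077 + 0.00000j) × (0.54147 + 0.00000j) = 0.34154 + 0.00000j  (running Σ = 0.34217 - 0.00030j)
  m=1: (-0.00016 + 0.00308j) × (0.08767 - 0.20817j) = 0.00063 + 0.00030j  (running Σ = 0.34279 - 0.00000j)
  m=2: (-0.00001 - 0.00000j) × (-0.02548 - 0.02609j) = 0.00000 + 0.00000j  (running Σ = 0.34279 - 0.00000j)
Accumulated sum 0.34279 - 0.00000j; after 4π/(2l+1) scaling, 0.86154 - 0.00000j ⇒ P_2 = 0.861537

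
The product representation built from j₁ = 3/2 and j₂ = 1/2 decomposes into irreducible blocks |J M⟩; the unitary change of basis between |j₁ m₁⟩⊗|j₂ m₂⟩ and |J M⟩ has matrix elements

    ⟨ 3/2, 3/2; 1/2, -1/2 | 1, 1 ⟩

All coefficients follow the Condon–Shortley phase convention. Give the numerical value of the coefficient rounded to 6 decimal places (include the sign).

+0.866025  (= +√(3/4))

j₁+j₂−J=1  J+j₁−j₂=2  J−j₁+j₂=0  j₁+j₂+J+1=4
(j₁±m₁, j₂±m₂, J±M) = (3,0,0,1,2,0)
P² = 3
sum k=0..0:
  [0] +1/2 = 1/2
S = 1/2
C² = P²·S² = 3/4 ; C = +0.866025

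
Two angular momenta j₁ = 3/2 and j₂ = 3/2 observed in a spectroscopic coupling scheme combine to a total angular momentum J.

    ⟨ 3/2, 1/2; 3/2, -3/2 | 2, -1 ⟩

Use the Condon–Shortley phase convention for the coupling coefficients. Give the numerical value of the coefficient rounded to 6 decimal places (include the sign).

triangle: 1!×2!×2!/6! = 4/720
(j±m)!: 2!×1!×0!×3!×1!×3! = 72
prefactor² = (2J+1)×Δ×N² = 2
  k=0: +1/(0!×1!×1!×0!×1!×2!) = 1/2
Σ = 1/2  ⇒  CG² = 2×(1/2)² = 1/2
CG = +√(1/2) = +0.707107

+√(1/2) = +0.707107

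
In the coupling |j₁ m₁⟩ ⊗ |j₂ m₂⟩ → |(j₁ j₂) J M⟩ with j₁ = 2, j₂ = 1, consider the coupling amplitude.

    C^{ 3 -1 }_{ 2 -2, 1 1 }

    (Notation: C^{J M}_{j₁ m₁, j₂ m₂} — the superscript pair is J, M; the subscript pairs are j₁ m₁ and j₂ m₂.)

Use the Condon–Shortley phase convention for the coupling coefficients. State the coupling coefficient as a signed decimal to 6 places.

j₁+j₂−J=0  J+j₁−j₂=4  J−j₁+j₂=2  j₁+j₂+J+1=7
(j₁±m₁, j₂±m₂, J±M) = (0,4,2,0,2,4)
P² = 768/5
sum k=0..0:
  [0] +1/48 = 1/48
S = 1/48
C² = P²·S² = 1/15 ; C = +0.258199

+√(1/15) = +0.258199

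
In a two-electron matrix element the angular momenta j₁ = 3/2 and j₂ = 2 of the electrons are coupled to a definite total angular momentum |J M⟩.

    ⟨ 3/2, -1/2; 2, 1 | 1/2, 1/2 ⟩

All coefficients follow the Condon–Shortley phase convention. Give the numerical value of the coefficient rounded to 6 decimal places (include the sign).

j₁+j₂−J=3  J+j₁−j₂=0  J−j₁+j₂=1  j₁+j₂+J+1=5
(j₁±m₁, j₂±m₂, J±M) = (1,2,3,1,1,0)
P² = 6/5
sum k=2..2:
  [2] +1/2 = 1/2
S = 1/2
C² = P²·S² = 3/10 ; C = +0.547723

+0.547723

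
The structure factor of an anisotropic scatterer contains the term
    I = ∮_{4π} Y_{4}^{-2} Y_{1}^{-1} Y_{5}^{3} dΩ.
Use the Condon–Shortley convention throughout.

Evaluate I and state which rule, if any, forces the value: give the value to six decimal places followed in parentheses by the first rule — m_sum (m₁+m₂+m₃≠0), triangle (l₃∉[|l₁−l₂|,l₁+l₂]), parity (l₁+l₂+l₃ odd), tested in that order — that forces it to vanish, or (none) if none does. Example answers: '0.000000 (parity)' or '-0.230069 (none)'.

-0.259847 (none)

Rules hold: Σm=0, L=10 even, 3≤5≤5.
N = 9·3·11 = 297
Δ = 0!·8!·2!/11! = 1/495
Racah Σ t=0..0: t=0:+1/576 = 1/576
⇒ 3j(4 1 5; 0 0 0)² = 5/99, sgn -1
Racah Σ t=0..0: t=0:+1/2880 = 1/2880
⇒ 3j(4 1 5; -2 -1 3)² = 28/495, sgn +1
4πI² = N·(3j₀)²·(3jₘ)² = 28/33
I = -1·√(0.848485/4π) = -0.25984664
No selection rule forces the value: the integral is nonzero (none).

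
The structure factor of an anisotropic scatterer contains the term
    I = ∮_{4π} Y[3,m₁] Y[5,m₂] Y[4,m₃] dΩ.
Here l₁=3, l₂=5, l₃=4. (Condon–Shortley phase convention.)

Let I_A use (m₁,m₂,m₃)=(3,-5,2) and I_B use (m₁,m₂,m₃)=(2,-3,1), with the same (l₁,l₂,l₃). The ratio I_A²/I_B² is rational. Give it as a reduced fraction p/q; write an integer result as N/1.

Shared (l₁,l₂,l₃)=(3,5,4): N and (l;000)² cancel in I_A²/I_B².
A: Δ = 4!·2!·6!/13! = 1/180180; Racah Σ t=0..0: t=0:+1/34560 = 1/34560; ⇒ 3j(3 5 4; 3 -5 2)² = 5/286, sgn +1
B: Δ = 4!·2!·6!/13! = 1/180180; Racah Σ t=0..1: t=0:+1/1152 t=1:−1/1440 = 1/5760; ⇒ 3j(3 5 4; 2 -3 1)² = 1/858, sgn -1
I_A²/I_B² = (5/286)/(1/858) = 15/1

15/1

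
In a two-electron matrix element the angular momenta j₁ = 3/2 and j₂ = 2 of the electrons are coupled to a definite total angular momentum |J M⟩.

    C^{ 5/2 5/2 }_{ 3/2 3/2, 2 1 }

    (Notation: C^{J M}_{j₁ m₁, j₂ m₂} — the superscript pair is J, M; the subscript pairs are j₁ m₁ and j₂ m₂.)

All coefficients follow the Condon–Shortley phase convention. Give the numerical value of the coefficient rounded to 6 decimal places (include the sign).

+0.654654

j₁+j₂−J=1  J+j₁−j₂=2  J−j₁+j₂=3  j₁+j₂+J+1=7
(j₁±m₁, j₂±m₂, J±M) = (3,0,3,1,5,0)
P² = 432/7
sum k=0..0:
  [0] +1/12 = 1/12
S = 1/12
C² = P²·S² = 3/7 ; C = +0.654654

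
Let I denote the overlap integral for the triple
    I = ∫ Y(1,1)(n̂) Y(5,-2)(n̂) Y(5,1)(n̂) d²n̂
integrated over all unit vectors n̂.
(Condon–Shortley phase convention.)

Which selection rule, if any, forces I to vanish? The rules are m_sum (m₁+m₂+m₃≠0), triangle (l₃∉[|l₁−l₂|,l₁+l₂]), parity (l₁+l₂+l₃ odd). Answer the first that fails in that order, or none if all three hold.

Σmᵢ = 0  ✓
l₃∈[|l₁−l₂|,l₁+l₂]=[4,6], have l₃=5  ✓
Σlᵢ = 11 ⇒ odd  ✗

parity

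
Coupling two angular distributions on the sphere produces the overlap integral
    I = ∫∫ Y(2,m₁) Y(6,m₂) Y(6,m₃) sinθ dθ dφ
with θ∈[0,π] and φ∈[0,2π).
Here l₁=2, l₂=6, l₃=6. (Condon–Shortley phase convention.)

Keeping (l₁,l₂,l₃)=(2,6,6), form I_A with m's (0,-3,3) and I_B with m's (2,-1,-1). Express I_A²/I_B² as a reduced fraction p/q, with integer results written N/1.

25/294

Same 2,6,6: normalisation and zero-m 3j drop out of the ratio.
A: Δ: 2! 2! 10! / 15! → 1/90090; sum: t=0:+1/120960 t=1:−1/80640 t=2:+1/1451520 = -1/290304; 3j²(2 6 6; 0 -3 3) = Δ·Π!·Σ² = 5/2002  (sign +1)
B: Δ: 2! 2! 10! / 15! → 1/90090; sum: t=0:+1/57600 = 1/57600; 3j²(2 6 6; 2 -1 -1) = Δ·Π!·Σ² = 21/715  (sign -1)
I_A²/I_B² = (5/2002)/(21/715) = 25/294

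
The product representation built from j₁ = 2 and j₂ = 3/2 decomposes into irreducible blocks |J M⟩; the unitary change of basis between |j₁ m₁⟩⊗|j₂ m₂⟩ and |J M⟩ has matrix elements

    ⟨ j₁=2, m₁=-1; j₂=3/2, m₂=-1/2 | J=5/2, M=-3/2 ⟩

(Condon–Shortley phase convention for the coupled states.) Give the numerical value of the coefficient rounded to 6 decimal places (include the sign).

√[6·1!3!2!/7! · 1!3!1!2!1!4!] = √(144/35)
  +(−1)^0/∏(0,1,3,1,0,1)! = 1/6  (running 1/6)
  +(−1)^1/∏(1,0,2,0,1,2)! = -1/4  (running -1/12)
⟨..|..⟩ = √(144/35)·(-1/12) = -0.169031

-0.169031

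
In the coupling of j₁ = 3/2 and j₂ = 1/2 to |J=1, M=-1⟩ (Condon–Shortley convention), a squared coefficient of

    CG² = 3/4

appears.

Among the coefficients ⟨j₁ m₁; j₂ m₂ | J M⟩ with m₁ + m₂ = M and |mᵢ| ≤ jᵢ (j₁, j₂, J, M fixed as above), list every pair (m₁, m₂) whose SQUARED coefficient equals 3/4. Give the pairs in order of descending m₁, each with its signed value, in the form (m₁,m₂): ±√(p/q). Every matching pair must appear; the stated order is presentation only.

(-3/2,1/2): −√(3/4)

Admissible pairs with m₁+m₂ = M = -1: (-3/2,1/2), (-1/2,-1/2)
  (m₁,m₂)=(-1/2,-1/2): CG² = 1/4, CG = +√(1/4)
  (m₁,m₂)=(-3/2,1/2): CG² = 3/4, CG = −√(3/4)   ← matches the target
Pairs with CG² = 3/4: (-3/2,1/2): −√(3/4)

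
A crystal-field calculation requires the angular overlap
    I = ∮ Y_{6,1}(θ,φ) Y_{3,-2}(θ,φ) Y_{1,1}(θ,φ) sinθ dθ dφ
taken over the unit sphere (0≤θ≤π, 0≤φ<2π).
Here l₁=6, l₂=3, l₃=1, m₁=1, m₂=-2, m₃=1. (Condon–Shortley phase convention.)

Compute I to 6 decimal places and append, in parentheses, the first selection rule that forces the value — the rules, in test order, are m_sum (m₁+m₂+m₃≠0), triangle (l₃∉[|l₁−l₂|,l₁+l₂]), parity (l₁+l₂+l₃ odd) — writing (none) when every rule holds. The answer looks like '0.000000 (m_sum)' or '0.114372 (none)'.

|6−3|≤1≤6+3 violated ⇒ I = 0

0.000000 (triangle)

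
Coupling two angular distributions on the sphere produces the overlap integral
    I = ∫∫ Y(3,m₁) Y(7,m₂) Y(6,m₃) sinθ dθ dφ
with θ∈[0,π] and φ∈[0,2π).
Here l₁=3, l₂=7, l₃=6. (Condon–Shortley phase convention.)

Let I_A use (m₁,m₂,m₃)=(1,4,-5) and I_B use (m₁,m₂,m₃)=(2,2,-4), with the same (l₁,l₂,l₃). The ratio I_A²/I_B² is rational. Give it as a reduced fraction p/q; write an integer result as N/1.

Shared (l₁,l₂,l₃)=(3,7,6): N and (l;000)² cancel in I_A²/I_B².
A: Δ = 4!·2!·10!/17! = 1/2042040; Racah Σ t=1..2: t=1:−1/21772800 t=2:+1/2903040 = 13/43545600; ⇒ 3j(3 7 6; 1 4 -5)² = 143/7140, sgn -1
B: Δ = 4!·2!·10!/17! = 1/2042040; Racah Σ t=0..1: t=0:+1/8709120 t=1:−1/967680 = -1/1088640; ⇒ 3j(3 7 6; 2 2 -4)² = 800/51051, sgn -1
I_A²/I_B² = (143/7140)/(800/51051) = 20449/16000

20449/16000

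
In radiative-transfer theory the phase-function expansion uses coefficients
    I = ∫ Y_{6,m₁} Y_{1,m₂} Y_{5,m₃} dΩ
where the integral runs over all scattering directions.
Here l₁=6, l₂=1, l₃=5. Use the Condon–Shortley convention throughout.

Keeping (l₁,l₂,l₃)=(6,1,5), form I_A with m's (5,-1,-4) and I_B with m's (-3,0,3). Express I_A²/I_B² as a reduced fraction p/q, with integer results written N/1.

55/27

Same 6,1,5: normalisation and zero-m 3j drop out of the ratio.
A: Δ: 2! 10! 0! / 13! → 1/858; sum: t=0:+1/725760 = 1/725760; 3j²(6 1 5; 5 -1 -4) = Δ·Π!·Σ² = 5/78  (sign -1)
B: Δ: 2! 10! 0! / 13! → 1/858; sum: t=1:−1/80640 = -1/80640; 3j²(6 1 5; -3 0 3) = Δ·Π!·Σ² = 9/286  (sign -1)
I_A²/I_B² = (5/78)/(9/286) = 55/27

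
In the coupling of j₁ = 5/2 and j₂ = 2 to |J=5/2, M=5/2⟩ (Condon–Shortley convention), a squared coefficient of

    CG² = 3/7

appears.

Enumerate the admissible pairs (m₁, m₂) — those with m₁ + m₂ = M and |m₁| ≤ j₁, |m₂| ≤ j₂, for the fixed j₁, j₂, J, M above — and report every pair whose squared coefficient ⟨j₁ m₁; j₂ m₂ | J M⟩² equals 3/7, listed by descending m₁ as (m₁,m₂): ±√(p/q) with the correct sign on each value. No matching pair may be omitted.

(3/2,1): −√(3/7)

Admissible pairs with m₁+m₂ = M = 5/2: (1/2,2), (3/2,1), (5/2,0)
  (m₁,m₂)=(5/2,0): CG² = 5/14, CG = +√(5/14)
  (m₁,m₂)=(3/2,1): CG² = 3/7, CG = −√(3/7)   ← matches the target
  (m₁,m₂)=(1/2,2): CG² = 3/14, CG = +√(3/14)
Pairs with CG² = 3/7: (3/2,1): −√(3/7)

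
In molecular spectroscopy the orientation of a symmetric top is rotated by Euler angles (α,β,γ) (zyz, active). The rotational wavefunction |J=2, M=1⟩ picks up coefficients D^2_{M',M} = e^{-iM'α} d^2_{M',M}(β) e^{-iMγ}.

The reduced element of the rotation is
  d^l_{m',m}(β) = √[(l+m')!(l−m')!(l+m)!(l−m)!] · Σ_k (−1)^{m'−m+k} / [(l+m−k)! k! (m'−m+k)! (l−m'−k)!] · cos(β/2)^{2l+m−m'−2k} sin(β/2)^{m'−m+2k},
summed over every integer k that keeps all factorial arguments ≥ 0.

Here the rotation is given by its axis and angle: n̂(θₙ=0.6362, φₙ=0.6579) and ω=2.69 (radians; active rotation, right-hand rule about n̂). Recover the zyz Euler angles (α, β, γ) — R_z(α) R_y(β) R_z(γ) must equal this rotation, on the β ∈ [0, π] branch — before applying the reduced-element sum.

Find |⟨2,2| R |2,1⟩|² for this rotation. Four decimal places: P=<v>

P=0.3939

Axis–angle → zyz. n̂ = (sinθₙcosφₙ, sinθₙsinφₙ, cosθₙ) = (+0.470132, +0.363293, +0.804359), ω = 2.6900.
R = I cosω + sinω [n̂]ₓ + (1−cosω) n̂n̂ᵀ gives
  R = [-0.479861, -0.026552, +0.876943; +0.675491, -0.649021, +0.349976; +0.559861, +0.760307, +0.329376]
β = atan2(√(R₁₃²+R₂₃²), R₃₃) = 1.235154; α = atan2(R₂₃, R₁₃) mod 2π = 0.379719; γ = atan2(R₃₂, −R₃₁) mod 2π = 2.205512
D^2_{2,1}(0.3797,1.2352,2.2055) = e^{-i·2·0.3797}·d^2_{2,1}(1.2352)·e^{-i·1·2.2055}. Compute d first:
Half-angle: c=0.815284, s=0.579062. N=√(24·1·6·1)=12.000000
k: max(0,(1)−(2))=0 … min(2+(1),2−(2))=0
  k=0: (−1)^1·12.0000/(6)·0.8153^3·0.5791^1 = -0.627598
d^2_{2,1}(1.2352) = -0.627598
|D^2_{2,1}|² = |d^2_{2,1}(β)|² = (-0.627598)² = 0.393879 (the z-rotation phases have unit modulus)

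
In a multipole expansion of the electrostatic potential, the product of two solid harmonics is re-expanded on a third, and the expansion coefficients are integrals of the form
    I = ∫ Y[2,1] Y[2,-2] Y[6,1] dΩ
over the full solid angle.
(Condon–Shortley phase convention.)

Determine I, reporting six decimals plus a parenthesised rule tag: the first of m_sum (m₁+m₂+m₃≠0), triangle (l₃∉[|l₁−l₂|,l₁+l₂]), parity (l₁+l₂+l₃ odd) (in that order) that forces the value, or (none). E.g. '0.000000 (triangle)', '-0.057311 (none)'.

triangle: need 0≤l₃≤4, have 6; I=0

0.000000 (triangle)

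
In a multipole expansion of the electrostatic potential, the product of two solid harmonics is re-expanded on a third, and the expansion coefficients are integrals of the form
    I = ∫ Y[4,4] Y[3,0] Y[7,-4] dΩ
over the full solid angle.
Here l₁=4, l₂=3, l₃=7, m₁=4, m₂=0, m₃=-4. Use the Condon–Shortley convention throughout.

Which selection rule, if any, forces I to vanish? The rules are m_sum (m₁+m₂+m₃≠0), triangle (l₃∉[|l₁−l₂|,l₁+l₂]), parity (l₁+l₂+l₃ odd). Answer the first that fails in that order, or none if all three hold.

Σmᵢ = 0  ✓
l₃∈[|l₁−l₂|,l₁+l₂]=[1,7], have l₃=7  ✓
Σlᵢ = 14 ⇒ even  ✓

none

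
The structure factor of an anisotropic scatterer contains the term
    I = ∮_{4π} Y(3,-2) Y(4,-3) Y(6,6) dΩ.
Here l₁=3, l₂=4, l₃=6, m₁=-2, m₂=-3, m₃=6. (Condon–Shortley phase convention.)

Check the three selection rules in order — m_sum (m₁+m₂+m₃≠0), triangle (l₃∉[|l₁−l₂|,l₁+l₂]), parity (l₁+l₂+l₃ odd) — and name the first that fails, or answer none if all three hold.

m_sum

azimuthal sum: -2 − 3 + 6 = 1  ✗
1 ≤ 6 ≤ 7 (triangle on l)
L = 3 + 4 + 6 = 13 (odd)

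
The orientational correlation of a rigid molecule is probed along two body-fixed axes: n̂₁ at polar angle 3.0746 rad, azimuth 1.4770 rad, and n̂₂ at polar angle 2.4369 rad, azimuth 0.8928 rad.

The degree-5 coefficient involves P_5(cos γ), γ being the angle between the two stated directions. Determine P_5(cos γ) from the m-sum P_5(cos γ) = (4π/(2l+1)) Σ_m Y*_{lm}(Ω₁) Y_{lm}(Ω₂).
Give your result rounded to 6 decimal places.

Summing Y*_{l m}(θ₁,φ₁)·Y_{l m}(θ₂,φ₂) over m ∈ [−5, 5]; prefactor 4π/(2·5+1) = 1.142397:
  m=-5: (0.00000 + 0.00000j) × (-0.01302 + 0.05132j) = -0.00000 + 0.00000j  (running Σ = -0.00000 + 0.00000j)
  m=-4: (-0.00003 + 0.00001j) × (0.17901 - 0.08201j) = -0.00000 + 0.00000j  (running Σ = -0.00000 + 0.00000j)
  m=-3: (-0.00023 - 0.00079j) × (-0.35531 - 0.17746j) = -0.00006 + 0.00032j  (running Σ = -0.00006 + 0.00033j)
  m=-2: (0.01479 - 0.00281j) × (0.08558 + 0.39228j) = 0.00237 + 0.00556j  (running Σ = 0.00230 + 0.00589j)
  m=-1: (0.01581 + 0.16810j) × (-0.00676 + 0.00839j) = -0.00152 - 0.00100j  (running Σ = 0.00079 + 0.00489j)
  m=0: (-0.90437 + 0.00000j) × (0.39252 + 0.00000j) = -0.35498 + 0.00000j  (running Σ = -0.35420 + 0.00489j)
  m=1: (-0.01581 + 0.16810j) × (0.00676 + 0.00839j) = -0.00152 + 0.00100j  (running Σ = -0.35571 + 0.00589j)
  m=2: (0.01479 + 0.00281j) × (0.08558 - 0.39228j) = 0.00237 - 0.00556j  (running Σ = -0.35335 + 0.00033j)
  m=3: (0.00023 - 0.00079j) × (0.35531 - 0.17746j) = -0.00006 - 0.00032j  (running Σ = -0.35341 + 0.00000j)
  m=4: (-0.00003 - 0.00001j) × (0.17901 + 0.08201j) = -0.00000 - 0.00000j  (running Σ = -0.35341 + 0.00000j)
  m=5: (-0.00000 + 0.00000j) × (0.01302 + 0.05132j) = -0.00000 - 0.00000j  (running Σ = -0.35341 + 0.00000j)
Total Σ_m = -0.35341 + 0.00000j. Multiply by 1.142397: -0.40374 + 0.00000j. P_5(cos γ) = -0.403735

-0.403735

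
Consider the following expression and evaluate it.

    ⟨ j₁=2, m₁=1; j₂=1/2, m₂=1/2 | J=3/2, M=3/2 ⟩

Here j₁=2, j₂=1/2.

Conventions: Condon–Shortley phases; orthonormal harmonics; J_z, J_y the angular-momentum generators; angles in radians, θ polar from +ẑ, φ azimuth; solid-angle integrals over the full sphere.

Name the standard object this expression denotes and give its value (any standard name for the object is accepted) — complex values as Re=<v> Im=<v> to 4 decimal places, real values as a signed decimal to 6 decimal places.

This is a Clebsch–Gordan (vector-coupling) coefficient.
j₁+j₂−J=1  J+j₁−j₂=3  J−j₁+j₂=0  j₁+j₂+J+1=5
(j₁±m₁, j₂±m₂, J±M) = (3,1,1,0,3,0)
P² = 36/5
sum k=1..1:
  [1] −1/6 = -1/6
S = -1/6
C² = P²·S² = 1/5 ; C = -0.447214

Clebsch–Gordan coefficient, −√(1/5) ≈ -0.447214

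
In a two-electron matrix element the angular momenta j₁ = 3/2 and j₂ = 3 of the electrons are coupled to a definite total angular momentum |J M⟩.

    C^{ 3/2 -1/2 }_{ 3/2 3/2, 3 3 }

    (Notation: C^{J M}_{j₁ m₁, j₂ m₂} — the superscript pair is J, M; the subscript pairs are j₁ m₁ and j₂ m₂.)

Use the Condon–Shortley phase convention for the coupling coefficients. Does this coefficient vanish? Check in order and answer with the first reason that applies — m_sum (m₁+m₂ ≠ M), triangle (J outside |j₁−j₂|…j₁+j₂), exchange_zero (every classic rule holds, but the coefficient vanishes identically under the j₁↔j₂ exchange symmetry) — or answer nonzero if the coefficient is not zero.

m-sum: m₁+m₂ = 3/2+3 = 9/2, M = -1/2  ✗ ⇒ coefficient is 0

m_sum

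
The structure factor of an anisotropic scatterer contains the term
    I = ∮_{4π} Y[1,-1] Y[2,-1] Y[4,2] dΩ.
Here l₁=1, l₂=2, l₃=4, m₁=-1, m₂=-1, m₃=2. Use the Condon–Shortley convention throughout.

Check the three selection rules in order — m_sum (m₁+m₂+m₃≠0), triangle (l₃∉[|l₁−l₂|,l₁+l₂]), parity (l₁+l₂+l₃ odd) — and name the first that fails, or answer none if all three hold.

triangle

m₁+m₂+m₃ = -1 − 1 + 2 = 0  ✓
triangle: need |l₁−l₂| ≤ l₃ ≤ l₁+l₂ = [1,3]; l₃=4 is outside  ✗
parity: l₁+l₂+l₃ = 7 is odd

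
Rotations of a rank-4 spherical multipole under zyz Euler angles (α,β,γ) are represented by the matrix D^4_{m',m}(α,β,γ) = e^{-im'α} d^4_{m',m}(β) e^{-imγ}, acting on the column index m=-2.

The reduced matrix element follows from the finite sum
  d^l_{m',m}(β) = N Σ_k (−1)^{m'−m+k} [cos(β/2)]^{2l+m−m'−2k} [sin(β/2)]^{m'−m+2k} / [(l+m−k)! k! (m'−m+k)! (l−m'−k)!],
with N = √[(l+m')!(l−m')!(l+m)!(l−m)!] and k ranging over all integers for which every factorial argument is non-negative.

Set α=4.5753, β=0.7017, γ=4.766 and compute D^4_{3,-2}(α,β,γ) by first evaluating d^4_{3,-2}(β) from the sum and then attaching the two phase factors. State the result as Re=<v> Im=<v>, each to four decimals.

D^4_{3,-2}(4.5753,0.7017,4.7660) = e^{-i·3·4.5753}·d^4_{3,-2}(0.7017)·e^{-i·-2·4.7660}. Compute d first:
With c≡cos(β/2)=0.939081 and s≡sin(β/2)=0.343696, N=[5040·1·2·720]^{1/2}=2693.993318
k: max(0,(-2)−(3))=0 … min(4+(-2),4−(3))=1
  k=0: (−1)^5·2693.9933/(240)·0.9391^3·0.3437^5 = -0.044583
  k=1: (−1)^6·2693.9933/(720)·0.9391^1·0.3437^7 = +0.001991
d^4_{3,-2}(0.7017) = -0.044583 +0.001991 = -0.042592
Attach z-rotation phases: D = e^{-i(3)(4.5753)}·(-0.042592)·e^{-i(-2)(4.7660)} = +0.021107-0.036994i

Re=0.0211 Im=-0.0370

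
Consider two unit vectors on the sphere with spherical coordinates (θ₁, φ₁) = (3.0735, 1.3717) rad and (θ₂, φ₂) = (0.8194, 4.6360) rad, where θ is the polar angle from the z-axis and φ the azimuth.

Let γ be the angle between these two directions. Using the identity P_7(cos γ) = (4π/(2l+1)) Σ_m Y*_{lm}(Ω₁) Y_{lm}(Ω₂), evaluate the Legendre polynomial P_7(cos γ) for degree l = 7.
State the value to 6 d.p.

-0.043376

Addition theorem: P_7(cos γ) = (4π/15) Σ_m Y*_{lm}(Ω₁) Y_{lm}(Ω₂), m = −7…7:
  m=-7: (-0.00000 - 0.00000j) × (0.02835 - 0.04787j) = -0.00000 + 0.00000j  (running Σ = -0.00000 + 0.00000j)
  m=-6: (0.00000 - 0.00000j) × (-0.17439 - 0.08604j) = -0.00000 + 0.00000j  (running Σ = -0.00000 + 0.00000j)
  m=-5: (0.00001 + 0.00000j) × (-0.14414 + 0.35885j) = -0.00000 + 0.00000j  (running Σ = -0.00000 + 0.00000j)
  m=-4: (-0.00011 + 0.00011j) × (0.41662 + 0.13142j) = -0.00006 + 0.00003j  (running Σ = -0.00006 + 0.00003j)
  m=-3: (-0.00155 - 0.00228j) × (0.03235 - 0.13869j) = -0.00037 + 0.00014j  (running Σ = -0.00043 + 0.00017j)
  m=-2: (0.03143 - 0.01322j) × (0.29346 + 0.04519j) = 0.00982 - 0.00246j  (running Σ = 0.00939 - 0.00229j)
  m=-1: (0.05331 + 0.26420j) × (0.02198 - 0.28718j) = 0.07705 - 0.00950j  (running Σ = 0.08644 - 0.01179j)
  m=0: (-1.02276 + 0.00000j) × (0.21966 + 0.00000j) = -0.22466 + 0.00000j  (running Σ = -0.13822 - 0.01179j)
  m=1: (-0.05331 + 0.26420j) × (-0.02198 - 0.28718j) = 0.07705 + 0.00950j  (running Σ = -0.06117 - 0.00229j)
  m=2: (0.03143 + 0.01322j) × (0.29346 - 0.04519j) = 0.00982 + 0.00246j  (running Σ = -0.05135 + 0.00017j)
  m=3: (0.00155 - 0.00228j) × (-0.03235 - 0.13869j) = -0.00037 - 0.00014j  (running Σ = -0.05171 + 0.00003j)
  m=4: (-0.00011 - 0.00011j) × (0.41662 - 0.13142j) = -0.00006 - 0.00003j  (running Σ = -0.05177 + 0.00000j)
  m=5: (-0.00001 + 0.00000j) × (0.14414 + 0.35885j) = -0.00000 - 0.00000j  (running Σ = -0.05178 + 0.00000j)
  m=6: (0.00000 + 0.00000j) × (-0.17439 + 0.08604j) = -0.00000 - 0.00000j  (running Σ = -0.05178 + 0.00000j)
  m=7: (0.00000 - 0.00000j) × (-0.02835 - 0.04787j) = -0.00000 - 0.00000j  (running Σ = -0.05178 + 0.00000j)
Total Σ_m = -0.05178 + 0.00000j. Multiply by 0.837758: -0.04338 + 0.00000j. P_7(cos γ) = -0.043376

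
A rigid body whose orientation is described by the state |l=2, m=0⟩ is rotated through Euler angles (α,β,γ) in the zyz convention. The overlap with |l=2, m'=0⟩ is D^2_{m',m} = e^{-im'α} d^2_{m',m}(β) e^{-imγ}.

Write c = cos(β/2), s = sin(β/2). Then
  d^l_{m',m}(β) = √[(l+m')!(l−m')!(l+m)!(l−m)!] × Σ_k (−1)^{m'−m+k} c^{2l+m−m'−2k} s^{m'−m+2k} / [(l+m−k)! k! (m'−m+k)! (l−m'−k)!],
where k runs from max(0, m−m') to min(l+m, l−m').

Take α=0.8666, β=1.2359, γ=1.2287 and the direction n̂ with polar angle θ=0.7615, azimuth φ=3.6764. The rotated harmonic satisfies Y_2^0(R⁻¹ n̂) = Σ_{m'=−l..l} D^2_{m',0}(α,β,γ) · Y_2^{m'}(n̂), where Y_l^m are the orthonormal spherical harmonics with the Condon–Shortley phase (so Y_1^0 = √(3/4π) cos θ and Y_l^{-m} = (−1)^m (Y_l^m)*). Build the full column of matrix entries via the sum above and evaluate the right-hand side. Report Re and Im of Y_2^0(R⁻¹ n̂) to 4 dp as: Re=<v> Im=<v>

Re=-0.1800 Im=0.0000

Need the full column D^2_{m',0} for m'=−2..2 at α=0.8666, β=1.2359, γ=1.2287.
cos(β/2)=0.815068, sin(β/2)=0.579365
d^2_{-2,0}: single k=2 term ⇒ +0.546221;  D = -0.088319+0.539034i
d^2_{-1,0}: k∈[1..2] ⇒ +0.768439 -0.388264 = +0.380175;  D = +0.246134+0.289744i
d^2_{0,0}: k∈[0..2] ⇒ +0.441342 -0.891975 +0.112671 = -0.337963;  D = -0.337963+0.000000i
d^2_{1,0}: k∈[0..1] ⇒ -0.768439 +0.388264 = -0.380175;  D = -0.246134+0.289744i
d^2_{2,0}: single k=0 term ⇒ +0.546221;  D = -0.088319-0.539034i
Y_2^{m'}(θ=0.7615,φ=3.6764) and Σ D·Y over m':
  (-0.0883+0.5390i)·(+0.0884-0.1613i)  (+0.2461+0.2897i)·(-0.3320+0.1966i)  (-0.3380+0.0000i)·(+0.1803+0.0000i)  (-0.2461+0.2897i)·(+0.3320+0.1966i)  (-0.0883-0.5390i)·(+0.0884+0.1613i)
Y_2^0(R⁻¹ n̂) = -0.180027+0.000000i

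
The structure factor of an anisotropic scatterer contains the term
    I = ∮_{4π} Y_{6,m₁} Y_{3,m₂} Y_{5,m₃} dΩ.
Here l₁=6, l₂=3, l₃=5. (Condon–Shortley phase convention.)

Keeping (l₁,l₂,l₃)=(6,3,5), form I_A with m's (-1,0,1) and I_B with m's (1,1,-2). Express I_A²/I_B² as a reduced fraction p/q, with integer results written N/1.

7/3

l's match ⇒ only the (l;m) 3-j factors differ between A and B.
A: triangle coeff Δ(6,3,5) = 1/675675; Σ_t [1,3]: t=1:−1/17280 t=2:+1/2880 t=3:−1/6912 = 1/6912; (3j)²=5/429 [(6 3 5; -1 0 1)], sign=+1
B: triangle coeff Δ(6,3,5) = 1/675675; Σ_t [2,4]: t=2:+1/5760 t=3:−1/8640 t=4:+1/241920 = 1/16128; (3j)²=5/1001 [(6 3 5; 1 1 -2)], sign=-1
I_A²/I_B² = (5/429)/(5/1001) = 7/3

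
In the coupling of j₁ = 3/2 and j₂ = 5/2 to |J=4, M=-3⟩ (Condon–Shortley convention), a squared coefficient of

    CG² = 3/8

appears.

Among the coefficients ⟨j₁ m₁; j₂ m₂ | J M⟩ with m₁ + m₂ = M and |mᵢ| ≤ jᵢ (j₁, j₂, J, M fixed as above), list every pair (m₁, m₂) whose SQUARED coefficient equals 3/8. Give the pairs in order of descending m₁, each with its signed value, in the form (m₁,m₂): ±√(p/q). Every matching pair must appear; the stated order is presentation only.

(-1/2,-5/2): +√(3/8)

Admissible pairs with m₁+m₂ = M = -3: (-3/2,-3/2), (-1/2,-5/2)
  (m₁,m₂)=(-1/2,-5/2): CG² = 3/8, CG = +√(3/8)   ← matches the target
  (m₁,m₂)=(-3/2,-3/2): CG² = 5/8, CG = +√(5/8)
Pairs with CG² = 3/8: (-1/2,-5/2): +√(3/8)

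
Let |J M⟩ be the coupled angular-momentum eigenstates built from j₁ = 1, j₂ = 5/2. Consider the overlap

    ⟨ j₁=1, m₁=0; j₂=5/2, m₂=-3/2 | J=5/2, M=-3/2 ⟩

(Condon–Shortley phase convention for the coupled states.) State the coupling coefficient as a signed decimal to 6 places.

√[6·1!1!4!/7! · 1!1!1!4!1!4!] = √(576/35)
  +(−1)^0/∏(0,1,1,1,0,3)! = 1/6  (running 1/6)
  +(−1)^1/∏(1,0,0,0,1,4)! = -1/24  (running 1/8)
⟨..|..⟩ = √(576/35)·(1/8) = +0.507093

+0.507093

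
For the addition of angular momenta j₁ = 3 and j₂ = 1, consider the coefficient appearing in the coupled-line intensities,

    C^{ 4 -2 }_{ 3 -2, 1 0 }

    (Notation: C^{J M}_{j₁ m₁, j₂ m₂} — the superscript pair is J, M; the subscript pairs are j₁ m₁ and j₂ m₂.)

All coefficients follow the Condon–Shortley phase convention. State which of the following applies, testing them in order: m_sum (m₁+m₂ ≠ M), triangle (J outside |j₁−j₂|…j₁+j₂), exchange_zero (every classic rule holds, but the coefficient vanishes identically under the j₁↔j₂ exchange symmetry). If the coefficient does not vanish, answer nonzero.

nonzero

m-sum: m₁+m₂ = -2+0 = -2, M = -2  ✓
triangle: |j₁−j₂| = 2 ≤ J = 4 ≤ j₁+j₂ = 4  ✓
exchange: j₁≠j₂ or m₁≠m₂ — the exchange symmetry imposes no constraint here
value check: CG = +√(3/7) = +0.654654 ≠ 0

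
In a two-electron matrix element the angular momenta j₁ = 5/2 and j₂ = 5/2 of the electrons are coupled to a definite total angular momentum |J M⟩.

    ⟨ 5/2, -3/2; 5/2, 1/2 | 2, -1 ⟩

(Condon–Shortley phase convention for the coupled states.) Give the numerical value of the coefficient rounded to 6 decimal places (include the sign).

triangle: 3!·2!·2!/8! = 24/40320
(j±m)!: 1!·4!·3!·2!·1!·3! = 1728
prefactor² = (2J+1)·Δ·N² = 36/7
  k=2: +1/(2!·1!·2!·1!·0!·1!) = 1/4
  k=3: −1/(3!·0!·1!·0!·1!·2!) = -1/12
Σ = 1/6  ⇒  CG² = 36/7·(1/6)² = 1/7
CG = +√(1/7) = +0.377964

+√(1/7) ≈ +0.377964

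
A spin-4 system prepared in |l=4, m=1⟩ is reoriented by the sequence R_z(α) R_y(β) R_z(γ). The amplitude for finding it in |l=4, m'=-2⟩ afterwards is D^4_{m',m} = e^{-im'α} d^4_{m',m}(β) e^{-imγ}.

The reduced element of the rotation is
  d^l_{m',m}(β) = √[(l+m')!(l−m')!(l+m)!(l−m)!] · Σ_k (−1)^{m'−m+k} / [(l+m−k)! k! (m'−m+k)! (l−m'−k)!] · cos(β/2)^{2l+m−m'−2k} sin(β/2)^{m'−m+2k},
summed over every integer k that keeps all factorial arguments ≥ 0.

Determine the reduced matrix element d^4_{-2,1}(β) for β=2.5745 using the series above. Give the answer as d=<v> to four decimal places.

d^4_{-2,1}(β=2.5745) via the finite sum:
Half-angle: c=0.279762, s=0.960069. N=√(2·720·120·6)=1018.233765
Admissible k: 3..5 (factorial args all ≥0)
  k=3: (−1)^0·1018.2338/(72)·0.2798^5·0.9601^3 = +0.021447
  k=4: (−1)^1·1018.2338/(48)·0.2798^3·0.9601^5 = -0.378866
  k=5: (−1)^2·1018.2338/(240)·0.2798^1·0.9601^7 = +0.892367
d^4_{-2,1}(2.5745) = +0.021447 -0.378866 +0.892367 = +0.534947

d=0.5349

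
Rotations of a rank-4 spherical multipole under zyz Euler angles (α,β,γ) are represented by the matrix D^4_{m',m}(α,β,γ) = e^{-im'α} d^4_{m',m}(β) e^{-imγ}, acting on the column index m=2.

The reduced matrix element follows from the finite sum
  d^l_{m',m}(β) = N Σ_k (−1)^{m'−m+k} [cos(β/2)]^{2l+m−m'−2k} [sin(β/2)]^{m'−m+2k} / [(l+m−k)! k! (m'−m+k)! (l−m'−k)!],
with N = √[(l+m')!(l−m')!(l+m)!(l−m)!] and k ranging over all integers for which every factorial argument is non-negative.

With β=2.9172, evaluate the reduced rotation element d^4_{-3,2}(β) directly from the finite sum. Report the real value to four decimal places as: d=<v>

d^4_{-3,2}(β=2.9172) via the finite sum:
Half-angle: c=0.111961, s=0.993713. N=√(1·5040·720·2)=2693.993318
The bounds max(0,m−m')=5 and min(l+m,l−m')=6 give 2 terms
  k=5: (−1)^0·2693.9933/(240)·0.1120^3·0.9937^5 = +0.015265
  k=6: (−1)^1·2693.9933/(720)·0.1120^1·0.9937^7 = -0.400827
d^4_{-3,2}(2.9172) = +0.015265 -0.400827 = -0.385562

d=-0.3856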